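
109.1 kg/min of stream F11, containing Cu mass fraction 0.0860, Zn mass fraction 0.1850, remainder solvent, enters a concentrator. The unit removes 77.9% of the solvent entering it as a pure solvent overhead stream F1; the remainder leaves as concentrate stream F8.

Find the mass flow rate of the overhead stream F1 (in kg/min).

61.96 kg/min

solvent entering = 109.1×0.729 = 79.534 kg/min; overhead removed = 0.779×79.534 = 61.957 kg/min.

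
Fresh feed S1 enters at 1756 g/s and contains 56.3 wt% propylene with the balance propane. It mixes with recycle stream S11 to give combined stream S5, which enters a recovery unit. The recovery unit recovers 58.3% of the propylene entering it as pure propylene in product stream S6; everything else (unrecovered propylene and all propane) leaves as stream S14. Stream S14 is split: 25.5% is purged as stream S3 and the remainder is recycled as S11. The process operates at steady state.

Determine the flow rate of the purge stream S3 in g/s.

propane enters only via S1 and leaves only via the purge: 1756×0.437 = 0.255×(propane in S14), and the recovery unit passes all propane, so propane in S5 = propane in S14 = 3009.3 g/s.
propylene in S5: m_A = 1756×0.563 + (1−0.255)·(1−0.583)·m_A, so m_A = 988.63/0.6893 = 1434.2 g/s.
S14 = (1−0.583)×1434.2 + 3009.3 = 3607.4 g/s.
Purge S3 = 0.255×3607.4 = 919.88 g/s.

919.9 g/s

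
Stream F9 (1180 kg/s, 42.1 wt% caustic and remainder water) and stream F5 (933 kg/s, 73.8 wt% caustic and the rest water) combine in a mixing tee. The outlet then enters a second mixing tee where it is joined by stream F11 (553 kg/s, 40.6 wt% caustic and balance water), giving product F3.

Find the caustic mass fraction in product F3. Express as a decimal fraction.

0.5288

Overall, product flow = 2666 kg/s.
caustic in = 1180×0.421 + 933×0.738 + 553×0.406 = 1409.9 kg/s.
caustic fraction in F3 = 0.5288.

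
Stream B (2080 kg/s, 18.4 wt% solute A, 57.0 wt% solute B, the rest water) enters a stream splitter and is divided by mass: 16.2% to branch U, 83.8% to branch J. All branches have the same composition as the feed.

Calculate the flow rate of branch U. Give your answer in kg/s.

337 kg/s

Branch U flow = 0.162×2080 = 336.96 kg/s.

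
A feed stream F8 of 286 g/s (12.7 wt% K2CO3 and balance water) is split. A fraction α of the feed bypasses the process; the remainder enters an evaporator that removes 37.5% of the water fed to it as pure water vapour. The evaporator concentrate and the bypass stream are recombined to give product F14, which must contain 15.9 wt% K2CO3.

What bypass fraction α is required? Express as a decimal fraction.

0.385

All 286×0.127 = 36.322 g/s of K2CO3 reaches F14, so F14 = 36.322/0.159 = 228.44 g/s and vapour = 57.56 g/s.
The evaporator receives (1−α)·286 of feed at 0.873 water and removes 0.375 of that water:
0.375×0.873×(1−α)×286 = 57.56
(1−α) = 57.56/93.629 = 0.6148;  α = 0.3852.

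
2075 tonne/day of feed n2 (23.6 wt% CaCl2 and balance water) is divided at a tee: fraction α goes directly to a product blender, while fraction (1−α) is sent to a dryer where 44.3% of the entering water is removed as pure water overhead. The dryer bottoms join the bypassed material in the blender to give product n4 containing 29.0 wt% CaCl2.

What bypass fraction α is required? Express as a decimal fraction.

0.450

All 2075×0.236 = 489.7 tonne/day of CaCl2 reaches n4, so n4 = 489.7/0.290 = 1688.6 tonne/day and vapour = 386.38 tonne/day.
The evaporator receives (1−α)·2075 of feed at 0.764 water and removes 0.443 of that water:
0.443×0.764×(1−α)×2075 = 386.38
(1−α) = 386.38/702.29 = 0.5502;  α = 0.4498.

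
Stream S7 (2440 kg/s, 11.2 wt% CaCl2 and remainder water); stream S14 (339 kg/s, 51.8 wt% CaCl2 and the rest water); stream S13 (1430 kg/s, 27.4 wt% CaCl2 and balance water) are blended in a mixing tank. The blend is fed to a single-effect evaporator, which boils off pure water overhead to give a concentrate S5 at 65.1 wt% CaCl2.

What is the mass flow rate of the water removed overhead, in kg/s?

CaCl2 entering = 2440×0.112 + 339×0.518 + 1430×0.274 = 840.7 kg/s.
All CaCl2 reports to S5, so S5 = 840.7/0.651 = 1291.4 kg/s.
Total feed = 4209 kg/s; overhead = 4209 − 1291.4 = 2917.6 kg/s.

2918 kg/s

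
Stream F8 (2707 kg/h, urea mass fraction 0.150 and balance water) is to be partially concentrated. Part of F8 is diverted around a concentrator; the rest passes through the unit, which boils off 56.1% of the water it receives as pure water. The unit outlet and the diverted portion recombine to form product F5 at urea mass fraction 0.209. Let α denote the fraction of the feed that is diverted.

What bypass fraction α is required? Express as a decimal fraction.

0.408

All 2707×0.150 = 406.05 kg/h of urea reaches F5, so F5 = 406.05/0.209 = 1942.8 kg/h and vapour = 764.18 kg/h.
The evaporator receives (1−α)·2707 of feed at 0.850 water and removes 0.561 of that water:
0.561×0.850×(1−α)×2707 = 764.18
(1−α) = 764.18/1290.8 = 0.5920;  α = 0.4080.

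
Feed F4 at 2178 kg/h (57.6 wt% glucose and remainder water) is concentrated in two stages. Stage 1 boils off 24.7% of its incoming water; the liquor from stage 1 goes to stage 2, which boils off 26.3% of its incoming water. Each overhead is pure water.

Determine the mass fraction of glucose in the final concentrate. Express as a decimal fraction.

0.710

water in feed = 2178×0.424 = 923.47 kg/h.
After stage 1: water left = (1−0.247)×923.47 = 695.37; stream total = 1949.9 kg/h.
After stage 2: water left = (1−0.263)×695.37 = 512.49; final concentrate = 1767 kg/h.
glucose fraction = 1254.5/1767 = 0.710.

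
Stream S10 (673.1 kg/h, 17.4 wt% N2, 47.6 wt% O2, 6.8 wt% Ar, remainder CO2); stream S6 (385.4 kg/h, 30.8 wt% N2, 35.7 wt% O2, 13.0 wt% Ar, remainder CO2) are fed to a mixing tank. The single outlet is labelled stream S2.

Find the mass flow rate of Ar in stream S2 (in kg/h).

95.87 kg/h

Ar out = Ar in = 673.1×0.068 + 385.4×0.130 = 95.873 kg/h.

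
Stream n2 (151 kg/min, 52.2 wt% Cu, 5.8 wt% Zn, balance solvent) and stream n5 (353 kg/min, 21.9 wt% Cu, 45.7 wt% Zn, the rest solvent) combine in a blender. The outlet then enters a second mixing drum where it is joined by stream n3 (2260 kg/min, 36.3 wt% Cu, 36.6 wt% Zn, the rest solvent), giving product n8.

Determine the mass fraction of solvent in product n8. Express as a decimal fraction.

Overall, product flow = 2764 kg/min.
solvent in = 151×0.420 + 353×0.324 + 2260×0.271 = 790.25 kg/min.
solvent fraction in n8 = 0.286.

0.286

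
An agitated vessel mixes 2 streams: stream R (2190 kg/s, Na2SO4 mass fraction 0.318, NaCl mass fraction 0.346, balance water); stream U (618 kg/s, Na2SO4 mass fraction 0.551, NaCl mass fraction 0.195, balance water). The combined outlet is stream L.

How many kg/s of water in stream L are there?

water out = water in = 2190×0.336 + 618×0.254 = 892.81 kg/s.

892.8 kg/s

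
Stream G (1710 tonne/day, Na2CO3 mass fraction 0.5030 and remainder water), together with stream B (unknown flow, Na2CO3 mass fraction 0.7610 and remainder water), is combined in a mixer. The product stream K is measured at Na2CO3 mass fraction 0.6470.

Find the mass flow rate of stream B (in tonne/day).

2160 tonne/day

Let B be the unknown flow. Total out = 1710 + B.
Na2CO3 balance: 860.13 + 0.761·B = 0.647·(1710 + B)
(0.761 − 0.647)·B = 0.647×1710 − 860.13 = 246.24
B = 246.24 / 0.114 = 2160 tonne/day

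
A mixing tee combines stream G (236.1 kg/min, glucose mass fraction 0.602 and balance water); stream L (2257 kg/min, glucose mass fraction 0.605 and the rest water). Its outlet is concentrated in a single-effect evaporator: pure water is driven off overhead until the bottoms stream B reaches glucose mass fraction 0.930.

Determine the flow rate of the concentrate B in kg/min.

glucose entering = 236.1×0.602 + 2257×0.605 = 1507.6 kg/min.
All glucose reports to B, so B = 1507.6/0.930 = 1621.1 kg/min.

1621 kg/min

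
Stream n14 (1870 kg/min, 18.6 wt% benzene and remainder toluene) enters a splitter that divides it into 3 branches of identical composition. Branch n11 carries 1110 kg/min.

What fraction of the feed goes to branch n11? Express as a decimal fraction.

Fraction to n11 = 1110/1870 = 0.5936.

0.594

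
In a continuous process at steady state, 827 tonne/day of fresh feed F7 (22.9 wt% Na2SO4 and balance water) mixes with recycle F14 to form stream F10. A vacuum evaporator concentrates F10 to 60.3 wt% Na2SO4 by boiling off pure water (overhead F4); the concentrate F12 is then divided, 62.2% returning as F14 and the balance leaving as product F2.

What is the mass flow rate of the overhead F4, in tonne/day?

Overall Na2SO4 balance (none leaves overhead): Na2SO4 in fresh feed = Na2SO4 in product, i.e. 827×0.229 = (1−0.622)·F12·0.603.
F12 = 189.38/(0.603×0.378) = 830.87 tonne/day.
Recycle F14 = 0.622×830.87 = 516.8 tonne/day.
Combined feed F10 = 827 + 516.8 = 1343.8 tonne/day.
Overhead F4 = F10 − F12 = 1343.8 − 830.87 = 512.93 tonne/day.

512.9 tonne/day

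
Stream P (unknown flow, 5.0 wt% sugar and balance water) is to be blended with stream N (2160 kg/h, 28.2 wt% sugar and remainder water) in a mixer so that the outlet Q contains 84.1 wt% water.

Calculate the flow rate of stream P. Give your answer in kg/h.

2437 kg/h

Let P be the unknown flow. Total out = 2160 + P.
water balance: 1550.9 + 0.950·P = 0.841·(2160 + P)
(0.950 − 0.841)·P = 0.841×2160 − 1550.9 = 265.68
P = 265.68 / 0.109 = 2437.4 kg/h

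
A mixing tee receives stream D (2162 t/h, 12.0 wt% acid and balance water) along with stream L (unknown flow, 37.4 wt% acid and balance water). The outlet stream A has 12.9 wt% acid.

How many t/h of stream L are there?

79.42 t/h

Let L be the unknown flow. Total out = 2162 + L.
acid balance: 259.44 + 0.374·L = 0.129·(2162 + L)
(0.374 − 0.129)·L = 0.129×2162 − 259.44 = 19.458
L = 19.458 / 0.245 = 79.42 t/h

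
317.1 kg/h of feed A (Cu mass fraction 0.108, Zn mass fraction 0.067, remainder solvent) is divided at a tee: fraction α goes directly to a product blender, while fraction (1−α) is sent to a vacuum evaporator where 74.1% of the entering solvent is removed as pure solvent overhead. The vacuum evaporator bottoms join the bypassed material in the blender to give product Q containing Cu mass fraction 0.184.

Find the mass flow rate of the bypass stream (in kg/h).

All 317.1×0.108 = 34.247 kg/h of Cu reaches Q, so Q = 34.247/0.184 = 186.12 kg/h and vapour = 130.98 kg/h.
The evaporator receives (1−α)·317.1 of feed at 0.825 solvent and removes 0.741 of that solvent:
0.741×0.825×(1−α)×317.1 = 130.98
(1−α) = 130.98/193.85 = 0.6757;  α = 0.3243.
Bypass flow = 0.3243×317.1 = 102.85 kg/h.

102.9 kg/h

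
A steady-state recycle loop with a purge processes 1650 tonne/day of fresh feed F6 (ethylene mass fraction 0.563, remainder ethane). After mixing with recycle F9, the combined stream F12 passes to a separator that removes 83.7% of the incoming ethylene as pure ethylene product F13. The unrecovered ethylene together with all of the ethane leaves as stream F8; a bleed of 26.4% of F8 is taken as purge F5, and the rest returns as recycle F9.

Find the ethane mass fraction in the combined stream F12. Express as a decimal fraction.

0.721

ethane enters only via F6 and leaves only via the purge: 1650×0.437 = 0.264×(ethane in F8), and the separator passes all ethane, so ethane in F12 = ethane in F8 = 2731.2 tonne/day.
ethylene in F12: m_A = 1650×0.563 + (1−0.264)·(1−0.837)·m_A, so m_A = 928.95/0.8800 = 1055.6 tonne/day.
F12 = 1055.6 + 2731.2 = 3786.8 tonne/day.
ethane fraction in F12 = 2731.2/3786.8 = 0.721.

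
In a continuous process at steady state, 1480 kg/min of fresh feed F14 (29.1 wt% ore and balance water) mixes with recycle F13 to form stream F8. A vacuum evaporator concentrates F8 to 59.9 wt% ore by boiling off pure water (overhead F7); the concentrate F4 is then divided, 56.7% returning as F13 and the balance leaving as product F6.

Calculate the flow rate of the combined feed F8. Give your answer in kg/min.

Overall ore balance (none leaves overhead): ore in fresh feed = ore in product, i.e. 1480×0.291 = (1−0.567)·F4·0.599.
F4 = 430.68/(0.599×0.433) = 1660.5 kg/min.
Recycle F13 = 0.567×1660.5 = 941.51 kg/min.
Combined feed F8 = 1480 + 941.51 = 2421.5 kg/min.

2422 kg/min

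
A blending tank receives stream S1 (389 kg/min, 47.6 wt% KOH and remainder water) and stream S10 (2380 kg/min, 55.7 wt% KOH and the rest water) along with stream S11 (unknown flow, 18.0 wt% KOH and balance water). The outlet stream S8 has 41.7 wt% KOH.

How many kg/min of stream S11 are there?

1503 kg/min

Let S11 be the unknown flow. Total out = 2769 + S11.
KOH balance: 1510.8 + 0.180·S11 = 0.417·(2769 + S11)
(0.180 − 0.417)·S11 = 0.417×2769 − 1510.8 = -356.15
S11 = -356.15 / -0.237 = 1502.7 kg/min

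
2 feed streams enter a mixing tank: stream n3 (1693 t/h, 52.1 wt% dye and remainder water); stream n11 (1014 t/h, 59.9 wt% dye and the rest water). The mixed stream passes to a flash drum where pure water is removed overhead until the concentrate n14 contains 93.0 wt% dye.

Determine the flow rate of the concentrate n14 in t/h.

1602 t/h

dye entering = 1693×0.521 + 1014×0.599 = 1489.4 t/h.
All dye reports to n14, so n14 = 1489.4/0.930 = 1601.5 t/h.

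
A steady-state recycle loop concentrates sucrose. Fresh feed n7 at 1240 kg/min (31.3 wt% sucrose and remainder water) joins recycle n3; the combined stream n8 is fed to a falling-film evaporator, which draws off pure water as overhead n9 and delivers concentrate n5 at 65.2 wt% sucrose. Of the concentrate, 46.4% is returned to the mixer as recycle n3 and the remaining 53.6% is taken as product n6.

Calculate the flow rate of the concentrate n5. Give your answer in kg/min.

1111 kg/min

Overall sucrose balance (none leaves overhead): sucrose in fresh feed = sucrose in product, i.e. 1240×0.313 = (1−0.464)·n5·0.652.
n5 = 388.12/(0.652×0.536) = 1110.6 kg/min.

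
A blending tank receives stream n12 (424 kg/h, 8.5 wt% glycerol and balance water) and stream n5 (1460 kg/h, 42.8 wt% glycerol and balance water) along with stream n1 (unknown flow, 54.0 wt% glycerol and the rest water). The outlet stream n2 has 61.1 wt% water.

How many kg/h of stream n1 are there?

476.5 kg/h

Let n1 be the unknown flow. Total out = 1884 + n1.
water balance: 1223.1 + 0.460·n1 = 0.611·(1884 + n1)
(0.460 − 0.611)·n1 = 0.611×1884 − 1223.1 = -71.956
n1 = -71.956 / -0.151 = 476.53 kg/h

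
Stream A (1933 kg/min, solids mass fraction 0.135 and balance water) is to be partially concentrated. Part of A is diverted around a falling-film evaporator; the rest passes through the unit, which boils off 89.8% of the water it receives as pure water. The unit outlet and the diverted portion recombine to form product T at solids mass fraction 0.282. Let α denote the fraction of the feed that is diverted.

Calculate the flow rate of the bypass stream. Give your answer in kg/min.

635.8 kg/min

All 1933×0.135 = 260.96 kg/min of solids reaches T, so T = 260.96/0.282 = 925.37 kg/min and vapour = 1007.6 kg/min.
The evaporator receives (1−α)·1933 of feed at 0.865 water and removes 0.898 of that water:
0.898×0.865×(1−α)×1933 = 1007.6
(1−α) = 1007.6/1501.5 = 0.6711;  α = 0.3289.
Bypass flow = 0.3289×1933 = 635.8 kg/min.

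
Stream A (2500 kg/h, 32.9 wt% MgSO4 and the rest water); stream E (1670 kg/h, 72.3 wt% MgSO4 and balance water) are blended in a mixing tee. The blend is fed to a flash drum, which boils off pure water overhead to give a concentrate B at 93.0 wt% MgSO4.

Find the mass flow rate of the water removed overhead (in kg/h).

1987 kg/h

MgSO4 entering = 2500×0.329 + 1670×0.723 = 2029.9 kg/h.
All MgSO4 reports to B, so B = 2029.9/0.930 = 2182.7 kg/h.
Total feed = 4170 kg/h; overhead = 4170 − 2182.7 = 1987.3 kg/h.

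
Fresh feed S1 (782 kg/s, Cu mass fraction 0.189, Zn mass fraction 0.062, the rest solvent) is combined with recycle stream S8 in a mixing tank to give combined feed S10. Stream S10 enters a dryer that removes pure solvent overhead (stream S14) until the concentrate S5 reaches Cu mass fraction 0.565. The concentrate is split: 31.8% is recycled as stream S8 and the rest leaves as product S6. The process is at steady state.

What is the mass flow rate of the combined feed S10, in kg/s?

904 kg/s

Overall Cu balance (none leaves overhead): Cu in fresh feed = Cu in product, i.e. 782×0.189 = (1−0.318)·S5·0.565.
S5 = 147.8/(0.565×0.682) = 383.56 kg/s.
Recycle S8 = 0.318×383.56 = 121.97 kg/s.
Combined feed S10 = 782 + 121.97 = 903.97 kg/s.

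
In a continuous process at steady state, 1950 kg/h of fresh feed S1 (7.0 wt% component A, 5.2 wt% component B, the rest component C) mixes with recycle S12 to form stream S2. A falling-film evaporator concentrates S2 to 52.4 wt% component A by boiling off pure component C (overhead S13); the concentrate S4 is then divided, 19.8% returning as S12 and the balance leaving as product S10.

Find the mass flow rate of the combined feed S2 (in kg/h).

2014 kg/h

Overall component A balance (none leaves overhead): component A in fresh feed = component A in product, i.e. 1950×0.070 = (1−0.198)·S4·0.524.
S4 = 136.5/(0.524×0.802) = 324.81 kg/h.
Recycle S12 = 0.198×324.81 = 64.312 kg/h.
Combined feed S2 = 1950 + 64.312 = 2014.3 kg/h.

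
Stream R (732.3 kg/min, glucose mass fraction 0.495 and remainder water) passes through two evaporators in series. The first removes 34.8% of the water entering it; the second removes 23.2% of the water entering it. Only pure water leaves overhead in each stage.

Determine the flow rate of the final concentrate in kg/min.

water in feed = 732.3×0.505 = 369.81 kg/min.
After stage 1: water left = (1−0.348)×369.81 = 241.12; stream total = 603.61 kg/min.
After stage 2: water left = (1−0.232)×241.12 = 185.18; final concentrate = 547.67 kg/min.

547.7 kg/min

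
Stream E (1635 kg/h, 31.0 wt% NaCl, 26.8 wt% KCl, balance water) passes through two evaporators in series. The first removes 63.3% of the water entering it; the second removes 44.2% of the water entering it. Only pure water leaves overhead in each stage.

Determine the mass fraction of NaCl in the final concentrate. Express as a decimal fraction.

water in feed = 1635×0.422 = 689.97 kg/h.
After stage 1: water left = (1−0.633)×689.97 = 253.22; stream total = 1198.2 kg/h.
After stage 2: water left = (1−0.442)×253.22 = 141.3; final concentrate = 1086.3 kg/h.
NaCl fraction = 506.85/1086.3 = 0.467.

0.467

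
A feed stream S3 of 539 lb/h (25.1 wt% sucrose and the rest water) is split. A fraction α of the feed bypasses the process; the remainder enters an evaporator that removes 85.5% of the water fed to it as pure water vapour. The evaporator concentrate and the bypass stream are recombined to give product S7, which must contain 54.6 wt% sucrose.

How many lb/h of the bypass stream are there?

84.25 lb/h

All 539×0.251 = 135.29 lb/h of sucrose reaches S7, so S7 = 135.29/0.546 = 247.78 lb/h and vapour = 291.22 lb/h.
The evaporator receives (1−α)·539 of feed at 0.749 water and removes 0.855 of that water:
0.855×0.749×(1−α)×539 = 291.22
(1−α) = 291.22/345.17 = 0.8437;  α = 0.1563.
Bypass flow = 0.1563×539 = 84.253 lb/h.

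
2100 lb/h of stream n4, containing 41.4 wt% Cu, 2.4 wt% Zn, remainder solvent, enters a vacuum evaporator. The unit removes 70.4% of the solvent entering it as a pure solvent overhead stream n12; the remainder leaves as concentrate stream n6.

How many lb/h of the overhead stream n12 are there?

830.9 lb/h

solvent entering = 2100×0.562 = 1180.2 lb/h; overhead removed = 0.704×1180.2 = 830.86 lb/h.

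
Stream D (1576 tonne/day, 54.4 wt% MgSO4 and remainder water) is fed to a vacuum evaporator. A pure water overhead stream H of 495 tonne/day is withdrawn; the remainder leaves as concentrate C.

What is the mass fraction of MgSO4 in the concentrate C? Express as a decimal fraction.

0.7931

MgSO4 is not removed: 1576×0.544 = 857.34 tonne/day of MgSO4 enters C.
Concentrate = 1576 − 495 = 1081 tonne/day.
Mass fraction = 857.34/1081 = 0.7931.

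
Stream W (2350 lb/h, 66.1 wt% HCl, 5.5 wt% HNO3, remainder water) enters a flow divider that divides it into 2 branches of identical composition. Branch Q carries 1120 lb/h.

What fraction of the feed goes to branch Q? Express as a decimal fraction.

Fraction to Q = 1120/2350 = 0.4766.

0.477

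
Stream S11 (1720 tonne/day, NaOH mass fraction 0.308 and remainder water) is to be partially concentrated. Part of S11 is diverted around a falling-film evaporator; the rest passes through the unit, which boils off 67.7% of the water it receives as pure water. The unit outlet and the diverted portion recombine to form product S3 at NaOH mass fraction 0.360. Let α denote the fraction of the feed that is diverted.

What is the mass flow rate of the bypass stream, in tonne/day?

1190 tonne/day

All 1720×0.308 = 529.76 tonne/day of NaOH reaches S3, so S3 = 529.76/0.360 = 1471.6 tonne/day and vapour = 248.44 tonne/day.
The evaporator receives (1−α)·1720 of feed at 0.692 water and removes 0.677 of that water:
0.677×0.692×(1−α)×1720 = 248.44
(1−α) = 248.44/805.79 = 0.3083;  α = 0.6917.
Bypass flow = 0.6917×1720 = 1189.7 tonne/day.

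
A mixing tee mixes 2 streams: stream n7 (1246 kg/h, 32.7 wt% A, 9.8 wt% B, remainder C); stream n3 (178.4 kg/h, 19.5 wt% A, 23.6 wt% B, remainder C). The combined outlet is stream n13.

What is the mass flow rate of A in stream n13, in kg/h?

442.2 kg/h

A out = A in = 1246×0.327 + 178.4×0.195 = 442.23 kg/h.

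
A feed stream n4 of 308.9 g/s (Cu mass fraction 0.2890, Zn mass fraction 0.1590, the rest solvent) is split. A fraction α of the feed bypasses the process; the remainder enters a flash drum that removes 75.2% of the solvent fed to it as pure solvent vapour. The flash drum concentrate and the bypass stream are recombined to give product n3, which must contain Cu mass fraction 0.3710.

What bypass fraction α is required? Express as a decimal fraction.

All 308.9×0.289 = 89.272 g/s of Cu reaches n3, so n3 = 89.272/0.371 = 240.63 g/s and vapour = 68.274 g/s.
The evaporator receives (1−α)·308.9 of feed at 0.552 solvent and removes 0.752 of that solvent:
0.752×0.552×(1−α)×308.9 = 68.274
(1−α) = 68.274/128.23 = 0.5325;  α = 0.4675.

0.468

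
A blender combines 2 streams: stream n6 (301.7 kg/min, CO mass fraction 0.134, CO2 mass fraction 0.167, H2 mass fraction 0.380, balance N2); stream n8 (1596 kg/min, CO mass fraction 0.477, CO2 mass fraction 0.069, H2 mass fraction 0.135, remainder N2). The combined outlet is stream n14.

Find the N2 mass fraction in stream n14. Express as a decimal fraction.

Total flow out = 301.7 + 1596 = 1897.7 kg/min.
N2 in = 301.7×0.319 + 1596×0.319 = 605.37 kg/min.
N2 mass fraction in n14 = 605.37/1897.7 = 0.319.

0.319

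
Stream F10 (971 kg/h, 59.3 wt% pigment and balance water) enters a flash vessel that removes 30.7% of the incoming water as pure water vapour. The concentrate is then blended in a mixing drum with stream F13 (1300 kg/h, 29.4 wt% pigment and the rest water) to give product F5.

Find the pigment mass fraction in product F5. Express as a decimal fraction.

Vapour removed = 0.307×0.407×971 = 121.33 kg/h; concentrate = 849.67 kg/h.
pigment reaching the mixer = 575.8 (from concentrate) + 1300×0.294 = 958 kg/h.
Product flow = 849.67 + 1300 = 2149.7 kg/h; pigment fraction = 0.446.

0.446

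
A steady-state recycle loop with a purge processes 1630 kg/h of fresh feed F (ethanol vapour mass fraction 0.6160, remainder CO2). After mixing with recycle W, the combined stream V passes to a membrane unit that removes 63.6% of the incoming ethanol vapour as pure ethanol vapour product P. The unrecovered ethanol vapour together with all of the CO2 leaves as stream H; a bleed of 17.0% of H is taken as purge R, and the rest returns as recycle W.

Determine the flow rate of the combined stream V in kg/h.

5121 kg/h

CO2 enters only via F and leaves only via the purge: 1630×0.384 = 0.170×(CO2 in H), and the membrane unit passes all CO2, so CO2 in V = CO2 in H = 3681.9 kg/h.
ethanol vapour in V: m_A = 1630×0.616 + (1−0.170)·(1−0.636)·m_A, so m_A = 1004.1/0.6979 = 1438.8 kg/h.
V = 1438.8 + 3681.9 = 5120.6 kg/h.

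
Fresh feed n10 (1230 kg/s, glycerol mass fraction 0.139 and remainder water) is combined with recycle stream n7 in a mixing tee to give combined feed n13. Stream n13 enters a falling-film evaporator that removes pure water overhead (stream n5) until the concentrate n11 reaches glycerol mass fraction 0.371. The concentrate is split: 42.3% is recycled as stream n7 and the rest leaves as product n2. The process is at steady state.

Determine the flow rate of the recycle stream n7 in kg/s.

Overall glycerol balance (none leaves overhead): glycerol in fresh feed = glycerol in product, i.e. 1230×0.139 = (1−0.423)·n11·0.371.
n11 = 170.97/(0.371×0.577) = 798.68 kg/s.
Recycle n7 = 0.423×798.68 = 337.84 kg/s.

337.8 kg/s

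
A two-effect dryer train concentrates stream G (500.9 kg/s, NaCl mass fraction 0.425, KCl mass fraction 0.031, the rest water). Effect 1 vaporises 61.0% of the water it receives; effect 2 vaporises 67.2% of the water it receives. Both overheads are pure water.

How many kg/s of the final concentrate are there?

water in feed = 500.9×0.544 = 272.49 kg/s.
After stage 1: water left = (1−0.610)×272.49 = 106.27; stream total = 334.68 kg/s.
After stage 2: water left = (1−0.672)×106.27 = 34.857; final concentrate = 263.27 kg/s.

263.3 kg/s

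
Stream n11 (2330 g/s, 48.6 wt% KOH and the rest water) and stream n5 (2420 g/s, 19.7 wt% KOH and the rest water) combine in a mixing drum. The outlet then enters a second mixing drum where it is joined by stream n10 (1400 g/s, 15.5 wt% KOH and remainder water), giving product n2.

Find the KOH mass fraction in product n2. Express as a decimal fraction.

Overall, product flow = 6150 g/s.
KOH in = 2330×0.486 + 2420×0.197 + 1400×0.155 = 1826.1 g/s.
KOH fraction in n2 = 0.297.

0.297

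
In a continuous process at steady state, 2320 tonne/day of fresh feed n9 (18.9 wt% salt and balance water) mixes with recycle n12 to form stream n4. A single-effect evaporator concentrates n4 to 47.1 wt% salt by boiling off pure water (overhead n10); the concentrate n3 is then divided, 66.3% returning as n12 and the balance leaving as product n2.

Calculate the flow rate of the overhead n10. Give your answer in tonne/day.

1389 tonne/day

Overall salt balance (none leaves overhead): salt in fresh feed = salt in product, i.e. 2320×0.189 = (1−0.663)·n3·0.471.
n3 = 438.48/(0.471×0.337) = 2762.5 tonne/day.
Recycle n12 = 0.663×2762.5 = 1831.5 tonne/day.
Combined feed n4 = 2320 + 1831.5 = 4151.5 tonne/day.
Overhead n10 = n4 − n3 = 4151.5 − 2762.5 = 1389 tonne/day.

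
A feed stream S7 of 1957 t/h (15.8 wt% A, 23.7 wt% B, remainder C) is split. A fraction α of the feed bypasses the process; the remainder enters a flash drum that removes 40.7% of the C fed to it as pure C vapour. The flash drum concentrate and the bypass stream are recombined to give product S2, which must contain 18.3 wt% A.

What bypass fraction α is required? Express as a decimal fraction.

All 1957×0.158 = 309.21 t/h of A reaches S2, so S2 = 309.21/0.183 = 1689.7 t/h and vapour = 267.35 t/h.
The evaporator receives (1−α)·1957 of feed at 0.605 C and removes 0.407 of that C:
0.407×0.605×(1−α)×1957 = 267.35
(1−α) = 267.35/481.88 = 0.5548;  α = 0.4452.

0.445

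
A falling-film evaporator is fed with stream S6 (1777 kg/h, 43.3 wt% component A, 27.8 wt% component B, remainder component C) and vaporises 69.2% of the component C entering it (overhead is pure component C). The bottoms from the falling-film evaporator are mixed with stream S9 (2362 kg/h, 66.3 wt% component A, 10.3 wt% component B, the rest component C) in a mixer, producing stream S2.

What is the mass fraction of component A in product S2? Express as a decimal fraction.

0.617

Vapour removed = 0.692×0.289×1777 = 355.38 kg/h; concentrate = 1421.6 kg/h.
component A reaching the mixer = 769.44 (from concentrate) + 2362×0.663 = 2335.4 kg/h.
Product flow = 1421.6 + 2362 = 3783.6 kg/h; component A fraction = 0.617.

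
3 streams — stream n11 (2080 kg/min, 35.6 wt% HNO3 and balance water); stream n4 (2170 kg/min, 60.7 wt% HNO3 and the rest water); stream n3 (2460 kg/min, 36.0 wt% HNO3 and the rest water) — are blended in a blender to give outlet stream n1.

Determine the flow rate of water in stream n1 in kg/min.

water out = water in = 2080×0.644 + 2170×0.393 + 2460×0.640 = 3766.7 kg/min.

3767 kg/min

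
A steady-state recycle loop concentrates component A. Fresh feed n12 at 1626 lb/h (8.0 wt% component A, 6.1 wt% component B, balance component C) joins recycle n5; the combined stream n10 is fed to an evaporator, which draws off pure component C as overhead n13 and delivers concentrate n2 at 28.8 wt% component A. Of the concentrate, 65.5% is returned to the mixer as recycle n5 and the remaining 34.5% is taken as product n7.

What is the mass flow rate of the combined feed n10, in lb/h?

2484 lb/h

Overall component A balance (none leaves overhead): component A in fresh feed = component A in product, i.e. 1626×0.080 = (1−0.655)·n2·0.288.
n2 = 130.08/(0.288×0.345) = 1309.2 lb/h.
Recycle n5 = 0.655×1309.2 = 857.51 lb/h.
Combined feed n10 = 1626 + 857.51 = 2483.5 lb/h.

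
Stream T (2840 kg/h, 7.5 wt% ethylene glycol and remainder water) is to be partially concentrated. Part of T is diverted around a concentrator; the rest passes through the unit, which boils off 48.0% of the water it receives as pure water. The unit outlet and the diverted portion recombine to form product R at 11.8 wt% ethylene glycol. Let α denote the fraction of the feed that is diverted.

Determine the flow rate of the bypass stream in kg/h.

509.1 kg/h

All 2840×0.075 = 213 kg/h of ethylene glycol reaches R, so R = 213/0.118 = 1805.1 kg/h and vapour = 1034.9 kg/h.
The evaporator receives (1−α)·2840 of feed at 0.925 water and removes 0.480 of that water:
0.480×0.925×(1−α)×2840 = 1034.9
(1−α) = 1034.9/1261 = 0.8207;  α = 0.1793.
Bypass flow = 0.1793×2840 = 509.11 kg/h.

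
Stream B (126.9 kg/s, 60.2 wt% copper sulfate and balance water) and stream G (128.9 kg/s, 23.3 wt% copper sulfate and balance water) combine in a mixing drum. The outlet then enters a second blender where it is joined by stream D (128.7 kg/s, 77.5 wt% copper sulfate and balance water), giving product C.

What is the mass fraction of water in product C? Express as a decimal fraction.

Overall, product flow = 384.5 kg/s.
water in = 126.9×0.398 + 128.9×0.767 + 128.7×0.225 = 178.33 kg/s.
water fraction in C = 0.464.

0.464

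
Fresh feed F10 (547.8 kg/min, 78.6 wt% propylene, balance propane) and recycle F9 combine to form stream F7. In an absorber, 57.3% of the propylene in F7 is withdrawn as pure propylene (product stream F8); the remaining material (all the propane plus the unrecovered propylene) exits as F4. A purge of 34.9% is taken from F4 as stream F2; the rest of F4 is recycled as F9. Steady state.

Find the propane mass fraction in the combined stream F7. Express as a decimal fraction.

propane enters only via F10 and leaves only via the purge: 547.8×0.214 = 0.349×(propane in F4), and the absorber passes all propane, so propane in F7 = propane in F4 = 335.9 kg/min.
propylene in F7: m_A = 547.8×0.786 + (1−0.349)·(1−0.573)·m_A, so m_A = 430.57/0.7220 = 596.34 kg/min.
F7 = 596.34 + 335.9 = 932.24 kg/min.
propane fraction in F7 = 335.9/932.24 = 0.360.

0.360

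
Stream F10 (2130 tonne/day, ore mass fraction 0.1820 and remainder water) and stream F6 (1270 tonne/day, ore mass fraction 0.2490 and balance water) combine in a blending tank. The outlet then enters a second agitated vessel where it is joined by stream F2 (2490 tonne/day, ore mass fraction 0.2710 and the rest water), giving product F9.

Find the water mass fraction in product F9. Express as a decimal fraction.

Overall, product flow = 5890 tonne/day.
water in = 2130×0.818 + 1270×0.751 + 2490×0.729 = 4511.3 tonne/day.
water fraction in F9 = 0.7659.

0.7659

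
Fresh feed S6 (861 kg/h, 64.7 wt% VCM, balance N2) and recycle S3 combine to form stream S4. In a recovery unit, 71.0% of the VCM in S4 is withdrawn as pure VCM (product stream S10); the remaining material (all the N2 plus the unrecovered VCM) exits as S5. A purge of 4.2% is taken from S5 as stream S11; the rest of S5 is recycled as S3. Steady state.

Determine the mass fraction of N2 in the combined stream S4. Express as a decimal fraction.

N2 enters only via S6 and leaves only via the purge: 861×0.353 = 0.042×(N2 in S5), and the recovery unit passes all N2, so N2 in S4 = N2 in S5 = 7236.5 kg/h.
VCM in S4: m_A = 861×0.647 + (1−0.042)·(1−0.710)·m_A, so m_A = 557.07/0.7222 = 771.37 kg/h.
S4 = 771.37 + 7236.5 = 8007.9 kg/h.
N2 fraction in S4 = 7236.5/8007.9 = 0.904.

0.904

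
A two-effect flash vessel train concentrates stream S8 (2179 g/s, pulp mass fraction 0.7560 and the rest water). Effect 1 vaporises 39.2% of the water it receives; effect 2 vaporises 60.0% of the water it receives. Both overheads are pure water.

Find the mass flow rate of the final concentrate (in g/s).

1777 g/s

water in feed = 2179×0.244 = 531.68 g/s.
After stage 1: water left = (1−0.392)×531.68 = 323.26; stream total = 1970.6 g/s.
After stage 2: water left = (1−0.600)×323.26 = 129.3; final concentrate = 1776.6 g/s.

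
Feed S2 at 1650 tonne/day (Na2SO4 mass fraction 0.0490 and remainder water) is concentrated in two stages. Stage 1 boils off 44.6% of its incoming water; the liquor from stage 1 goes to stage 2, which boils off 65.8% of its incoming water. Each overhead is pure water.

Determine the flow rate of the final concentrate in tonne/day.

378.2 tonne/day

water in feed = 1650×0.951 = 1569.1 tonne/day.
After stage 1: water left = (1−0.446)×1569.1 = 869.31; stream total = 950.16 tonne/day.
After stage 2: water left = (1−0.658)×869.31 = 297.3; final concentrate = 378.15 tonne/day.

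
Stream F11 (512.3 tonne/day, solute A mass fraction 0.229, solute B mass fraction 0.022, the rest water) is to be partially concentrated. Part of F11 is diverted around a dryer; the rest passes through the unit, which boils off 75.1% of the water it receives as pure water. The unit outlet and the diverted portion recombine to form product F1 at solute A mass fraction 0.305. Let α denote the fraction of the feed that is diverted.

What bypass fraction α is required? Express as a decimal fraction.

0.557

All 512.3×0.229 = 117.32 tonne/day of solute A reaches F1, so F1 = 117.32/0.305 = 384.64 tonne/day and vapour = 127.66 tonne/day.
The evaporator receives (1−α)·512.3 of feed at 0.749 water and removes 0.751 of that water:
0.751×0.749×(1−α)×512.3 = 127.66
(1−α) = 127.66/288.17 = 0.4430;  α = 0.5570.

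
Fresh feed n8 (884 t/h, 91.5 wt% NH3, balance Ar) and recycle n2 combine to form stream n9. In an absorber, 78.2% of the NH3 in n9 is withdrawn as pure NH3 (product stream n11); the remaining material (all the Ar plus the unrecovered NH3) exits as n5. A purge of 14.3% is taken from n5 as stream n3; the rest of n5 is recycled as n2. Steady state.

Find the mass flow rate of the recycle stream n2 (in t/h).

Ar enters only via n8 and leaves only via the purge: 884×0.085 = 0.143×(Ar in n5), and the absorber passes all Ar, so Ar in n9 = Ar in n5 = 525.45 t/h.
NH3 in n9: m_A = 884×0.915 + (1−0.143)·(1−0.782)·m_A, so m_A = 808.86/0.8132 = 994.69 t/h.
n5 = (1−0.782)×994.69 + 525.45 = 742.3 t/h.
Recycle n2 = (1−0.143)×742.3 = 636.15 t/h.

636.1 t/h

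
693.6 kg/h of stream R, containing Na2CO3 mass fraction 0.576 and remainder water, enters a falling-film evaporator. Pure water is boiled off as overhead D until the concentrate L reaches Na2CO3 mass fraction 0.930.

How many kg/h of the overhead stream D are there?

264 kg/h

Na2CO3 is conserved: 693.6×0.576 = 399.51 kg/h all reports to the concentrate.
Concentrate = 399.51/(target fraction) = 429.58 kg/h.
Overhead = 693.6 − 429.58 = 264.02 kg/h.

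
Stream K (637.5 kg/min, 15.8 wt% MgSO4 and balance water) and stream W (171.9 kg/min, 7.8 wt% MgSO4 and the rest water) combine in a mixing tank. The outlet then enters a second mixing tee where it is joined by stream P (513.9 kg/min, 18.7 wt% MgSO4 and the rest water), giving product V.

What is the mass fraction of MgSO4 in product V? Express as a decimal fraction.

0.159

Overall, product flow = 1323.3 kg/min.
MgSO4 in = 637.5×0.158 + 171.9×0.078 + 513.9×0.187 = 210.23 kg/min.
MgSO4 fraction in V = 0.159.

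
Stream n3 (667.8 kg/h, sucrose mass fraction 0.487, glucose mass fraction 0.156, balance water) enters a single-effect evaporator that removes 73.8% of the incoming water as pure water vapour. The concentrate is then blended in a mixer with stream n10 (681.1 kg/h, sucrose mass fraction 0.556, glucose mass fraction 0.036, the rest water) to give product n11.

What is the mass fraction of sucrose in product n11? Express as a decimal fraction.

Vapour removed = 0.738×0.357×667.8 = 175.94 kg/h; concentrate = 491.86 kg/h.
sucrose reaching the mixer = 325.22 (from concentrate) + 681.1×0.556 = 703.91 kg/h.
Product flow = 491.86 + 681.1 = 1173 kg/h; sucrose fraction = 0.600.

0.600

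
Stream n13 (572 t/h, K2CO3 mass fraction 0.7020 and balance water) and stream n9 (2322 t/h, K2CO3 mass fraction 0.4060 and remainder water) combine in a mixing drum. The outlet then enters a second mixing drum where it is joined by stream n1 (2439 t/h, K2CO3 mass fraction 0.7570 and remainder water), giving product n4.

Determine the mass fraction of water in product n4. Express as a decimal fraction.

Overall, product flow = 5333 t/h.
water in = 572×0.298 + 2322×0.594 + 2439×0.243 = 2142.4 t/h.
water fraction in n4 = 0.4017.

0.4017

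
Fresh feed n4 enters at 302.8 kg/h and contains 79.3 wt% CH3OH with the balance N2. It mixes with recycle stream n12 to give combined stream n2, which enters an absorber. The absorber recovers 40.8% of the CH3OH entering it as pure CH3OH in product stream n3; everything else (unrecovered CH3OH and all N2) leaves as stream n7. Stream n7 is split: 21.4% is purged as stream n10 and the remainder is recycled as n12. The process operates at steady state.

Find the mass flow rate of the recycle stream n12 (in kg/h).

N2 enters only via n4 and leaves only via the purge: 302.8×0.207 = 0.214×(N2 in n7), and the absorber passes all N2, so N2 in n2 = N2 in n7 = 292.9 kg/h.
CH3OH in n2: m_A = 302.8×0.793 + (1−0.214)·(1−0.408)·m_A, so m_A = 240.12/0.5347 = 449.09 kg/h.
n7 = (1−0.408)×449.09 + 292.9 = 558.75 kg/h.
Recycle n12 = (1−0.214)×558.75 = 439.18 kg/h.

439.2 kg/h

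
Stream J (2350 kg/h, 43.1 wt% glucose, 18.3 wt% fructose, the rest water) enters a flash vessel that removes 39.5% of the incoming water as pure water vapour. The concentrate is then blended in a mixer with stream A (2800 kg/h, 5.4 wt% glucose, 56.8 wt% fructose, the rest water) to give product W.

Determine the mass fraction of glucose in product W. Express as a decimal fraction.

0.243

Vapour removed = 0.395×0.386×2350 = 358.3 kg/h; concentrate = 1991.7 kg/h.
glucose reaching the mixer = 1012.9 (from concentrate) + 2800×0.054 = 1164 kg/h.
Product flow = 1991.7 + 2800 = 4791.7 kg/h; glucose fraction = 0.243.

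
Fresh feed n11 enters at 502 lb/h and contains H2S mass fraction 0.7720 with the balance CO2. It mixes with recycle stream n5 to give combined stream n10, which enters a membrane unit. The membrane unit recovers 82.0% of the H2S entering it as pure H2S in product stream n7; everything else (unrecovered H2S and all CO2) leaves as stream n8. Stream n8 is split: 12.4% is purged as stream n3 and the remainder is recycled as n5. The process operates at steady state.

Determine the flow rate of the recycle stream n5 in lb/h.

CO2 enters only via n11 and leaves only via the purge: 502×0.228 = 0.124×(CO2 in n8), and the membrane unit passes all CO2, so CO2 in n10 = CO2 in n8 = 923.03 lb/h.
H2S in n10: m_A = 502×0.772 + (1−0.124)·(1−0.820)·m_A, so m_A = 387.54/0.8423 = 460.09 lb/h.
n8 = (1−0.820)×460.09 + 923.03 = 1005.8 lb/h.
Recycle n5 = (1−0.124)×1005.8 = 881.12 lb/h.

881.1 lb/h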